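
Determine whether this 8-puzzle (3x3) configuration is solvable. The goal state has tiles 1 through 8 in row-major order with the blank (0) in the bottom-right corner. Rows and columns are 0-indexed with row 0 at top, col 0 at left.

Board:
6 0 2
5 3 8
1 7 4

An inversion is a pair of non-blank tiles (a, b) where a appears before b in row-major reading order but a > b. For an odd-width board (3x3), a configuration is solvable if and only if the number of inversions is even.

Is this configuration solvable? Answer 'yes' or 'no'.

Inversions (pairs i<j in row-major order where tile[i] > tile[j] > 0): 14
14 is even, so the puzzle is solvable.

Answer: yes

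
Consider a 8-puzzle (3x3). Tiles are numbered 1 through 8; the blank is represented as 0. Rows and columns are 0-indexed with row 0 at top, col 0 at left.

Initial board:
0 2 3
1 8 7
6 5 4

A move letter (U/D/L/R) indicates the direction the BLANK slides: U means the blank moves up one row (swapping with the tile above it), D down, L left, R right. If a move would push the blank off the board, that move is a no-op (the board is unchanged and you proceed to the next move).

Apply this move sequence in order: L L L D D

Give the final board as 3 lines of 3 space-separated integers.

Answer: 1 2 3
6 8 7
0 5 4

Derivation:
After move 1 (L):
0 2 3
1 8 7
6 5 4

After move 2 (L):
0 2 3
1 8 7
6 5 4

After move 3 (L):
0 2 3
1 8 7
6 5 4

After move 4 (D):
1 2 3
0 8 7
6 5 4

After move 5 (D):
1 2 3
6 8 7
0 5 4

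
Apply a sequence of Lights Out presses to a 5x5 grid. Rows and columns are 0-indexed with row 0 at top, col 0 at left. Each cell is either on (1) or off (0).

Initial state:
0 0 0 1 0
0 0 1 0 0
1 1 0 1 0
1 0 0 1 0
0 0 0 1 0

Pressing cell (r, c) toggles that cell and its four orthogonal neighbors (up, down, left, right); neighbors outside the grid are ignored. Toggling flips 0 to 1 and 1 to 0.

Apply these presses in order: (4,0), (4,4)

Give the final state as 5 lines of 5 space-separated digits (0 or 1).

After press 1 at (4,0):
0 0 0 1 0
0 0 1 0 0
1 1 0 1 0
0 0 0 1 0
1 1 0 1 0

After press 2 at (4,4):
0 0 0 1 0
0 0 1 0 0
1 1 0 1 0
0 0 0 1 1
1 1 0 0 1

Answer: 0 0 0 1 0
0 0 1 0 0
1 1 0 1 0
0 0 0 1 1
1 1 0 0 1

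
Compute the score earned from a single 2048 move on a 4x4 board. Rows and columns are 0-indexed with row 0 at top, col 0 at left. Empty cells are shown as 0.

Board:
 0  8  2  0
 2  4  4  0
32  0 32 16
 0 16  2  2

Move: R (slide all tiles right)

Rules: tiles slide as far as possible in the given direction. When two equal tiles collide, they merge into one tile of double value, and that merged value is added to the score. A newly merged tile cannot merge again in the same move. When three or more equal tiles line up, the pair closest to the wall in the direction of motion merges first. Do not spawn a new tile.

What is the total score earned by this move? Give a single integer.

Slide right:
row 0: [0, 8, 2, 0] -> [0, 0, 8, 2]  score +0 (running 0)
row 1: [2, 4, 4, 0] -> [0, 0, 2, 8]  score +8 (running 8)
row 2: [32, 0, 32, 16] -> [0, 0, 64, 16]  score +64 (running 72)
row 3: [0, 16, 2, 2] -> [0, 0, 16, 4]  score +4 (running 76)
Board after move:
 0  0  8  2
 0  0  2  8
 0  0 64 16
 0  0 16  4

Answer: 76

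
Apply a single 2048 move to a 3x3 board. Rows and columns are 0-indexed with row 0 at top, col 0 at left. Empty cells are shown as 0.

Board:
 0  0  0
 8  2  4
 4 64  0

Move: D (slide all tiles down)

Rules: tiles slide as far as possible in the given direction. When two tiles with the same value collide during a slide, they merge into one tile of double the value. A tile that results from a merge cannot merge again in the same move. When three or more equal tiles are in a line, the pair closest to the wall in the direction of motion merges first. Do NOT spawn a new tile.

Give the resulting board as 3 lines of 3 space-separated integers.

Answer:  0  0  0
 8  2  0
 4 64  4

Derivation:
Slide down:
col 0: [0, 8, 4] -> [0, 8, 4]
col 1: [0, 2, 64] -> [0, 2, 64]
col 2: [0, 4, 0] -> [0, 0, 4]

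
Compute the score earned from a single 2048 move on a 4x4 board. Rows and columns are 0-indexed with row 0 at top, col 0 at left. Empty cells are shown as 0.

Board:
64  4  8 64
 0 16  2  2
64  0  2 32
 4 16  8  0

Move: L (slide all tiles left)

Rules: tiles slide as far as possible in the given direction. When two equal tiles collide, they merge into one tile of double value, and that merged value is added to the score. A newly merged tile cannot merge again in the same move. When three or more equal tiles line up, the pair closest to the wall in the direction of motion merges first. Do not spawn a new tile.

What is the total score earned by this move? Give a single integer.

Answer: 4

Derivation:
Slide left:
row 0: [64, 4, 8, 64] -> [64, 4, 8, 64]  score +0 (running 0)
row 1: [0, 16, 2, 2] -> [16, 4, 0, 0]  score +4 (running 4)
row 2: [64, 0, 2, 32] -> [64, 2, 32, 0]  score +0 (running 4)
row 3: [4, 16, 8, 0] -> [4, 16, 8, 0]  score +0 (running 4)
Board after move:
64  4  8 64
16  4  0  0
64  2 32  0
 4 16  8  0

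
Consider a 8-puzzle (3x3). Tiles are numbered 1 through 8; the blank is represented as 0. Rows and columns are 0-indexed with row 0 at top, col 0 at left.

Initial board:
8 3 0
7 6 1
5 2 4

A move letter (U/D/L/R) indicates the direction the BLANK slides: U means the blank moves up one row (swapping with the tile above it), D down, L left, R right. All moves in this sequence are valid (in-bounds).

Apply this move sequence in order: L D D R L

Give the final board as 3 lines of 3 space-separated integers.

Answer: 8 6 3
7 2 1
5 0 4

Derivation:
After move 1 (L):
8 0 3
7 6 1
5 2 4

After move 2 (D):
8 6 3
7 0 1
5 2 4

After move 3 (D):
8 6 3
7 2 1
5 0 4

After move 4 (R):
8 6 3
7 2 1
5 4 0

After move 5 (L):
8 6 3
7 2 1
5 0 4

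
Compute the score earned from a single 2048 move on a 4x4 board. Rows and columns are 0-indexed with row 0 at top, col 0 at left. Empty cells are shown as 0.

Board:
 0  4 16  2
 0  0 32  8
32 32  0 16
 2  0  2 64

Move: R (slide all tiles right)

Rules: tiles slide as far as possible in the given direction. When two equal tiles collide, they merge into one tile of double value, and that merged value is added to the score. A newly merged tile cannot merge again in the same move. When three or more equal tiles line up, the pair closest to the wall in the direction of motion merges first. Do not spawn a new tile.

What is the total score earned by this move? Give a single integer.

Answer: 68

Derivation:
Slide right:
row 0: [0, 4, 16, 2] -> [0, 4, 16, 2]  score +0 (running 0)
row 1: [0, 0, 32, 8] -> [0, 0, 32, 8]  score +0 (running 0)
row 2: [32, 32, 0, 16] -> [0, 0, 64, 16]  score +64 (running 64)
row 3: [2, 0, 2, 64] -> [0, 0, 4, 64]  score +4 (running 68)
Board after move:
 0  4 16  2
 0  0 32  8
 0  0 64 16
 0  0  4 64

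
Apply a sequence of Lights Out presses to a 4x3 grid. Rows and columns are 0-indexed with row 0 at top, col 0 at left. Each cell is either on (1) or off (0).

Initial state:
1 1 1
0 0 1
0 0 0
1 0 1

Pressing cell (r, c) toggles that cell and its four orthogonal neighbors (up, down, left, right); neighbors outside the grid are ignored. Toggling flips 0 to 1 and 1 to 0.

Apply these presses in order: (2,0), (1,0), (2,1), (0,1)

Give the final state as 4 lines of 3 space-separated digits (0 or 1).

Answer: 1 0 0
0 1 1
1 0 1
0 1 1

Derivation:
After press 1 at (2,0):
1 1 1
1 0 1
1 1 0
0 0 1

After press 2 at (1,0):
0 1 1
0 1 1
0 1 0
0 0 1

After press 3 at (2,1):
0 1 1
0 0 1
1 0 1
0 1 1

After press 4 at (0,1):
1 0 0
0 1 1
1 0 1
0 1 1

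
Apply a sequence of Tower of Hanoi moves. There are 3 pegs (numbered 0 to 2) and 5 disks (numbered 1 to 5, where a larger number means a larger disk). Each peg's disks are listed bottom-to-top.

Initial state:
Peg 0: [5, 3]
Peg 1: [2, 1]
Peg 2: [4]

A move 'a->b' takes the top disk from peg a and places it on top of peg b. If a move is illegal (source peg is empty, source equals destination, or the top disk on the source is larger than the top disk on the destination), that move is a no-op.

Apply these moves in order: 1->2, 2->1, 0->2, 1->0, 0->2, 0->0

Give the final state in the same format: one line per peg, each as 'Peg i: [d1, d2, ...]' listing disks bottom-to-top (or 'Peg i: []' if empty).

Answer: Peg 0: [5]
Peg 1: [2]
Peg 2: [4, 3, 1]

Derivation:
After move 1 (1->2):
Peg 0: [5, 3]
Peg 1: [2]
Peg 2: [4, 1]

After move 2 (2->1):
Peg 0: [5, 3]
Peg 1: [2, 1]
Peg 2: [4]

After move 3 (0->2):
Peg 0: [5]
Peg 1: [2, 1]
Peg 2: [4, 3]

After move 4 (1->0):
Peg 0: [5, 1]
Peg 1: [2]
Peg 2: [4, 3]

After move 5 (0->2):
Peg 0: [5]
Peg 1: [2]
Peg 2: [4, 3, 1]

After move 6 (0->0):
Peg 0: [5]
Peg 1: [2]
Peg 2: [4, 3, 1]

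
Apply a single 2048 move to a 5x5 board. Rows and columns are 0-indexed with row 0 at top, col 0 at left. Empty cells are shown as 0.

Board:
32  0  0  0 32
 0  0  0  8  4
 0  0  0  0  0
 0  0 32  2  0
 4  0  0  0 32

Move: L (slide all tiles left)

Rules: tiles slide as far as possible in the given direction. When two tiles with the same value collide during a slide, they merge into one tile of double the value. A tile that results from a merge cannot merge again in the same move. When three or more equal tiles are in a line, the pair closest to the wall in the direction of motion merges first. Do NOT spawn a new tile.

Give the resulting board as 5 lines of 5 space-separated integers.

Slide left:
row 0: [32, 0, 0, 0, 32] -> [64, 0, 0, 0, 0]
row 1: [0, 0, 0, 8, 4] -> [8, 4, 0, 0, 0]
row 2: [0, 0, 0, 0, 0] -> [0, 0, 0, 0, 0]
row 3: [0, 0, 32, 2, 0] -> [32, 2, 0, 0, 0]
row 4: [4, 0, 0, 0, 32] -> [4, 32, 0, 0, 0]

Answer: 64  0  0  0  0
 8  4  0  0  0
 0  0  0  0  0
32  2  0  0  0
 4 32  0  0  0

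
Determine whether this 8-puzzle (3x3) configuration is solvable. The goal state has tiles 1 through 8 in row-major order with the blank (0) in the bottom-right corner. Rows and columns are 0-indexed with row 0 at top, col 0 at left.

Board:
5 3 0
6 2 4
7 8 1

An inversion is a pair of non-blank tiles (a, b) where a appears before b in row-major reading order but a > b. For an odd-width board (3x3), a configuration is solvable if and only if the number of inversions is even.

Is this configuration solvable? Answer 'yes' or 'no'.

Inversions (pairs i<j in row-major order where tile[i] > tile[j] > 0): 13
13 is odd, so the puzzle is not solvable.

Answer: no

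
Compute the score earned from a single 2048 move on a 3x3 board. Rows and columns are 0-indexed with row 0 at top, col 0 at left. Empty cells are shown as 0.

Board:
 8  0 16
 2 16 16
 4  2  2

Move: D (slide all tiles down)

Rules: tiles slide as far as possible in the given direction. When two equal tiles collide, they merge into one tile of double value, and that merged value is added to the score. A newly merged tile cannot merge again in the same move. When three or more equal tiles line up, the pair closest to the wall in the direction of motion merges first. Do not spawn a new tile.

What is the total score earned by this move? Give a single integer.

Slide down:
col 0: [8, 2, 4] -> [8, 2, 4]  score +0 (running 0)
col 1: [0, 16, 2] -> [0, 16, 2]  score +0 (running 0)
col 2: [16, 16, 2] -> [0, 32, 2]  score +32 (running 32)
Board after move:
 8  0  0
 2 16 32
 4  2  2

Answer: 32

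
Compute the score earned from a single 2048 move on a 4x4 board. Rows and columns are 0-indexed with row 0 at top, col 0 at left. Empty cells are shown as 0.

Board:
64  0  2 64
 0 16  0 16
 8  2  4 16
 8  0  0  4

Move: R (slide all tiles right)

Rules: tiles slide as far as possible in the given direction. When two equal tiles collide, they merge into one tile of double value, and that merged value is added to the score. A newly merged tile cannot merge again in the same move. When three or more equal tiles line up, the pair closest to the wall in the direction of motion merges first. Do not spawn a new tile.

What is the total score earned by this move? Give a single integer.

Slide right:
row 0: [64, 0, 2, 64] -> [0, 64, 2, 64]  score +0 (running 0)
row 1: [0, 16, 0, 16] -> [0, 0, 0, 32]  score +32 (running 32)
row 2: [8, 2, 4, 16] -> [8, 2, 4, 16]  score +0 (running 32)
row 3: [8, 0, 0, 4] -> [0, 0, 8, 4]  score +0 (running 32)
Board after move:
 0 64  2 64
 0  0  0 32
 8  2  4 16
 0  0  8  4

Answer: 32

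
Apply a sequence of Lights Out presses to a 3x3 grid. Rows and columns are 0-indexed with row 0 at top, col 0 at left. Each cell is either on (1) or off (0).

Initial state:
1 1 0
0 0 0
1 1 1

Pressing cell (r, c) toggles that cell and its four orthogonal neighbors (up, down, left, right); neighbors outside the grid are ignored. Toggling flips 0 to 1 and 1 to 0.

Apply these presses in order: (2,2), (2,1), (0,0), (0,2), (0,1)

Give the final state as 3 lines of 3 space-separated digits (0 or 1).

After press 1 at (2,2):
1 1 0
0 0 1
1 0 0

After press 2 at (2,1):
1 1 0
0 1 1
0 1 1

After press 3 at (0,0):
0 0 0
1 1 1
0 1 1

After press 4 at (0,2):
0 1 1
1 1 0
0 1 1

After press 5 at (0,1):
1 0 0
1 0 0
0 1 1

Answer: 1 0 0
1 0 0
0 1 1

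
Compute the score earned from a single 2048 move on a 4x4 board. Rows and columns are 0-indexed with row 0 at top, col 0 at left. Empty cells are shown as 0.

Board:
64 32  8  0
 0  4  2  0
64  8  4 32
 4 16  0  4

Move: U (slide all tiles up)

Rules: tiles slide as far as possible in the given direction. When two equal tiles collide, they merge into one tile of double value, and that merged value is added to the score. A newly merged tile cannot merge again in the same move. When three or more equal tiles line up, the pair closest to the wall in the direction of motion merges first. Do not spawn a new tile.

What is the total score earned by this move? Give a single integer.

Answer: 128

Derivation:
Slide up:
col 0: [64, 0, 64, 4] -> [128, 4, 0, 0]  score +128 (running 128)
col 1: [32, 4, 8, 16] -> [32, 4, 8, 16]  score +0 (running 128)
col 2: [8, 2, 4, 0] -> [8, 2, 4, 0]  score +0 (running 128)
col 3: [0, 0, 32, 4] -> [32, 4, 0, 0]  score +0 (running 128)
Board after move:
128  32   8  32
  4   4   2   4
  0   8   4   0
  0  16   0   0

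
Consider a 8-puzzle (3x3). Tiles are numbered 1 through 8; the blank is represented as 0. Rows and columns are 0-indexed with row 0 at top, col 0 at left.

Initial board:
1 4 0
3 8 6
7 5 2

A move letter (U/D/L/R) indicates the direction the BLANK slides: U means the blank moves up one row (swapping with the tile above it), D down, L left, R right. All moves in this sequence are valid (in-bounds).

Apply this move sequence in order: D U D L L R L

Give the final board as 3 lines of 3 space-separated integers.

Answer: 1 4 6
0 3 8
7 5 2

Derivation:
After move 1 (D):
1 4 6
3 8 0
7 5 2

After move 2 (U):
1 4 0
3 8 6
7 5 2

After move 3 (D):
1 4 6
3 8 0
7 5 2

After move 4 (L):
1 4 6
3 0 8
7 5 2

After move 5 (L):
1 4 6
0 3 8
7 5 2

After move 6 (R):
1 4 6
3 0 8
7 5 2

After move 7 (L):
1 4 6
0 3 8
7 5 2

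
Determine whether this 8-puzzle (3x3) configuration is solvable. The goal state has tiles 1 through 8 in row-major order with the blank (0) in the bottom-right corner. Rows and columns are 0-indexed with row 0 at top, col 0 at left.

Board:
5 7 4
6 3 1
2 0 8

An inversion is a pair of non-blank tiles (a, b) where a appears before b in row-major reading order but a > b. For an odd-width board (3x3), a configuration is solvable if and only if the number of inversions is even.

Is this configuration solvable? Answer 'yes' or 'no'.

Answer: no

Derivation:
Inversions (pairs i<j in row-major order where tile[i] > tile[j] > 0): 17
17 is odd, so the puzzle is not solvable.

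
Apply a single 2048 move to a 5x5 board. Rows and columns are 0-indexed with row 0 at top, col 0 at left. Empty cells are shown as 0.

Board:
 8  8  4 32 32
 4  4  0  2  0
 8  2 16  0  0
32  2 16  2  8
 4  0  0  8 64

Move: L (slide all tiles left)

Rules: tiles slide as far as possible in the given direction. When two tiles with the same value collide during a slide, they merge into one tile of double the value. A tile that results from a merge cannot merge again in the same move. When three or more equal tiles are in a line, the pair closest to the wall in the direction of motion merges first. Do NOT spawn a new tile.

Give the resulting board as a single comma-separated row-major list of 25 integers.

Slide left:
row 0: [8, 8, 4, 32, 32] -> [16, 4, 64, 0, 0]
row 1: [4, 4, 0, 2, 0] -> [8, 2, 0, 0, 0]
row 2: [8, 2, 16, 0, 0] -> [8, 2, 16, 0, 0]
row 3: [32, 2, 16, 2, 8] -> [32, 2, 16, 2, 8]
row 4: [4, 0, 0, 8, 64] -> [4, 8, 64, 0, 0]

Answer: 16, 4, 64, 0, 0, 8, 2, 0, 0, 0, 8, 2, 16, 0, 0, 32, 2, 16, 2, 8, 4, 8, 64, 0, 0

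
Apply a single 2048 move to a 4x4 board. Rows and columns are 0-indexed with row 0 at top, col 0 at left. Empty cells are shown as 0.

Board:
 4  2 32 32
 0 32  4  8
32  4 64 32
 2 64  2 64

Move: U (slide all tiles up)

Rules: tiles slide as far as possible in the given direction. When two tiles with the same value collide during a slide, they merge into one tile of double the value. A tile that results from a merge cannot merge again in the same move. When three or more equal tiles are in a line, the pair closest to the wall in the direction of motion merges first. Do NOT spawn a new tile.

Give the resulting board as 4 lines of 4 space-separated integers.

Answer:  4  2 32 32
32 32  4  8
 2  4 64 32
 0 64  2 64

Derivation:
Slide up:
col 0: [4, 0, 32, 2] -> [4, 32, 2, 0]
col 1: [2, 32, 4, 64] -> [2, 32, 4, 64]
col 2: [32, 4, 64, 2] -> [32, 4, 64, 2]
col 3: [32, 8, 32, 64] -> [32, 8, 32, 64]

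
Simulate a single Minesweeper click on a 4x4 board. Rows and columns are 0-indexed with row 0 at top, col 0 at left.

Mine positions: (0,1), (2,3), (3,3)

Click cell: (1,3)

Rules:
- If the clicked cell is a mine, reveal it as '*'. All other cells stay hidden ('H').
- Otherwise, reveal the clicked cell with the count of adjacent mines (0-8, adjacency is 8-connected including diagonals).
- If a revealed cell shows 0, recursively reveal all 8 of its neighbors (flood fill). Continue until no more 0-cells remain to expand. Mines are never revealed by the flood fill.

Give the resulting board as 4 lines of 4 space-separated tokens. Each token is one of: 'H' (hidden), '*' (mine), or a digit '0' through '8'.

H H H H
H H H 1
H H H H
H H H H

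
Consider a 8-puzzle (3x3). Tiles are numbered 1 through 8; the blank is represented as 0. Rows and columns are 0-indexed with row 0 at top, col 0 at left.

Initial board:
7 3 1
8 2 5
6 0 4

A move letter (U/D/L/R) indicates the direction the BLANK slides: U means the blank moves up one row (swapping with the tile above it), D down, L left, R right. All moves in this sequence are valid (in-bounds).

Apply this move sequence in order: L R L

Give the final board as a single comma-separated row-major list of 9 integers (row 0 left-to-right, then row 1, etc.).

Answer: 7, 3, 1, 8, 2, 5, 0, 6, 4

Derivation:
After move 1 (L):
7 3 1
8 2 5
0 6 4

After move 2 (R):
7 3 1
8 2 5
6 0 4

After move 3 (L):
7 3 1
8 2 5
0 6 4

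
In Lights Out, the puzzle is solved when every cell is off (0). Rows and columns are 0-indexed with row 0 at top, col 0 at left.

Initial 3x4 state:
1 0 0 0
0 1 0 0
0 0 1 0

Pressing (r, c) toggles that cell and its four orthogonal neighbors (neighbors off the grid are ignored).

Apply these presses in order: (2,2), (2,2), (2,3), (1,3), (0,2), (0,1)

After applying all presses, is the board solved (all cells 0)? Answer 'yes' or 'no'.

Answer: yes

Derivation:
After press 1 at (2,2):
1 0 0 0
0 1 1 0
0 1 0 1

After press 2 at (2,2):
1 0 0 0
0 1 0 0
0 0 1 0

After press 3 at (2,3):
1 0 0 0
0 1 0 1
0 0 0 1

After press 4 at (1,3):
1 0 0 1
0 1 1 0
0 0 0 0

After press 5 at (0,2):
1 1 1 0
0 1 0 0
0 0 0 0

After press 6 at (0,1):
0 0 0 0
0 0 0 0
0 0 0 0

Lights still on: 0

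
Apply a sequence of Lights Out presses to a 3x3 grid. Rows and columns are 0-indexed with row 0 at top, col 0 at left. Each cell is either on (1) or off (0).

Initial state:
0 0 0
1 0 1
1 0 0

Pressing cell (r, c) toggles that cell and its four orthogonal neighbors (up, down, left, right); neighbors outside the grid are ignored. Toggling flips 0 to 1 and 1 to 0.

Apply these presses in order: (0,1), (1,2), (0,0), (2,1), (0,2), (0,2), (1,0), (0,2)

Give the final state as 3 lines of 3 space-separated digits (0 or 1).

After press 1 at (0,1):
1 1 1
1 1 1
1 0 0

After press 2 at (1,2):
1 1 0
1 0 0
1 0 1

After press 3 at (0,0):
0 0 0
0 0 0
1 0 1

After press 4 at (2,1):
0 0 0
0 1 0
0 1 0

After press 5 at (0,2):
0 1 1
0 1 1
0 1 0

After press 6 at (0,2):
0 0 0
0 1 0
0 1 0

After press 7 at (1,0):
1 0 0
1 0 0
1 1 0

After press 8 at (0,2):
1 1 1
1 0 1
1 1 0

Answer: 1 1 1
1 0 1
1 1 0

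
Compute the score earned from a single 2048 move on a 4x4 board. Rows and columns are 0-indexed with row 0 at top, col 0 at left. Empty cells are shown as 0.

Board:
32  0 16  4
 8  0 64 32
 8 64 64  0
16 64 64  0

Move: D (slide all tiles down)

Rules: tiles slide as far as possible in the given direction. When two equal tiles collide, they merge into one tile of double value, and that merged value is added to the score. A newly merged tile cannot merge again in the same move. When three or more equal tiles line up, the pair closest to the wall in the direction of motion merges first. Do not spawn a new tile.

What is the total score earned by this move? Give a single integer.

Answer: 272

Derivation:
Slide down:
col 0: [32, 8, 8, 16] -> [0, 32, 16, 16]  score +16 (running 16)
col 1: [0, 0, 64, 64] -> [0, 0, 0, 128]  score +128 (running 144)
col 2: [16, 64, 64, 64] -> [0, 16, 64, 128]  score +128 (running 272)
col 3: [4, 32, 0, 0] -> [0, 0, 4, 32]  score +0 (running 272)
Board after move:
  0   0   0   0
 32   0  16   0
 16   0  64   4
 16 128 128  32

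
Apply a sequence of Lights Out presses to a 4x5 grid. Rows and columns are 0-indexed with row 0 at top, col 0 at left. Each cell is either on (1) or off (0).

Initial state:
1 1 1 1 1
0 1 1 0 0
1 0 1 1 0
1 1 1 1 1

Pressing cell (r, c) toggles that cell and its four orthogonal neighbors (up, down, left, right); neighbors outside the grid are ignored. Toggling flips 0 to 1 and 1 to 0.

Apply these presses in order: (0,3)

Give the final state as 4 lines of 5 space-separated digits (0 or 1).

Answer: 1 1 0 0 0
0 1 1 1 0
1 0 1 1 0
1 1 1 1 1

Derivation:
After press 1 at (0,3):
1 1 0 0 0
0 1 1 1 0
1 0 1 1 0
1 1 1 1 1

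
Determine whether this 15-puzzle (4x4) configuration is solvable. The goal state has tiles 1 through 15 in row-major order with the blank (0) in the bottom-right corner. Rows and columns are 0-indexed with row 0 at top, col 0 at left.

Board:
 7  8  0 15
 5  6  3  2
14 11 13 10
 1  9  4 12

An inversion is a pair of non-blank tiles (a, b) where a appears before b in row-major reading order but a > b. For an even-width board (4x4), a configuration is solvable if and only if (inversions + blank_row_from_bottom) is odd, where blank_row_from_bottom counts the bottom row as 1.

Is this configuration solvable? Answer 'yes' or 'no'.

Inversions: 55
Blank is in row 0 (0-indexed from top), which is row 4 counting from the bottom (bottom = 1).
55 + 4 = 59, which is odd, so the puzzle is solvable.

Answer: yes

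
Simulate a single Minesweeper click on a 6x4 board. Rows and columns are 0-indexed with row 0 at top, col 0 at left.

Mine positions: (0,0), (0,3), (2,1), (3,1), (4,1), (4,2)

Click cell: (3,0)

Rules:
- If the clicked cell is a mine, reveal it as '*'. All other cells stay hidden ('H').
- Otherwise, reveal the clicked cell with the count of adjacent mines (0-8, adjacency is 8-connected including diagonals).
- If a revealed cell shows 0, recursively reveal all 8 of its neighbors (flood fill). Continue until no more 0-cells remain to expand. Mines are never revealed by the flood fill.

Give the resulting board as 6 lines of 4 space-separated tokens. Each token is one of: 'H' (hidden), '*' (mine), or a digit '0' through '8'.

H H H H
H H H H
H H H H
3 H H H
H H H H
H H H H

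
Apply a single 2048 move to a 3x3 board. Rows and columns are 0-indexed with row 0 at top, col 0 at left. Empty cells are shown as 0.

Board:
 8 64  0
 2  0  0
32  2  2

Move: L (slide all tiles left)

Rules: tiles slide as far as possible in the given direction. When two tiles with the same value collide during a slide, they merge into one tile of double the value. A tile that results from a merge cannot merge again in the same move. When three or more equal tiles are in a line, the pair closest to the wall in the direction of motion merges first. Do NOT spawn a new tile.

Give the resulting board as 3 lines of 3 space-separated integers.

Answer:  8 64  0
 2  0  0
32  4  0

Derivation:
Slide left:
row 0: [8, 64, 0] -> [8, 64, 0]
row 1: [2, 0, 0] -> [2, 0, 0]
row 2: [32, 2, 2] -> [32, 4, 0]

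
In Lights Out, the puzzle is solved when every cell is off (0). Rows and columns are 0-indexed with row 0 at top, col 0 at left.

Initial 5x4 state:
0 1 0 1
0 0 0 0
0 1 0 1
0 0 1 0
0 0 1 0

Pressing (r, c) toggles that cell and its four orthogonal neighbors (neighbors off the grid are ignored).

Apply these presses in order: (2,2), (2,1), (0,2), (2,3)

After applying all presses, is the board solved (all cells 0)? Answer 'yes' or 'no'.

Answer: no

Derivation:
After press 1 at (2,2):
0 1 0 1
0 0 1 0
0 0 1 0
0 0 0 0
0 0 1 0

After press 2 at (2,1):
0 1 0 1
0 1 1 0
1 1 0 0
0 1 0 0
0 0 1 0

After press 3 at (0,2):
0 0 1 0
0 1 0 0
1 1 0 0
0 1 0 0
0 0 1 0

After press 4 at (2,3):
0 0 1 0
0 1 0 1
1 1 1 1
0 1 0 1
0 0 1 0

Lights still on: 10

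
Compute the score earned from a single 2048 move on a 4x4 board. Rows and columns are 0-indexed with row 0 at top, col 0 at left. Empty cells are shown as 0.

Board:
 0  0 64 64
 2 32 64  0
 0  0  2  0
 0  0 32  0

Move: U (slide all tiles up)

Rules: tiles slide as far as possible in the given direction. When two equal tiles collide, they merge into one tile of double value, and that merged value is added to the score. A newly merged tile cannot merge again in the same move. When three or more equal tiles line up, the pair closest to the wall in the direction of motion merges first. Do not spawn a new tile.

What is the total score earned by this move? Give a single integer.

Slide up:
col 0: [0, 2, 0, 0] -> [2, 0, 0, 0]  score +0 (running 0)
col 1: [0, 32, 0, 0] -> [32, 0, 0, 0]  score +0 (running 0)
col 2: [64, 64, 2, 32] -> [128, 2, 32, 0]  score +128 (running 128)
col 3: [64, 0, 0, 0] -> [64, 0, 0, 0]  score +0 (running 128)
Board after move:
  2  32 128  64
  0   0   2   0
  0   0  32   0
  0   0   0   0

Answer: 128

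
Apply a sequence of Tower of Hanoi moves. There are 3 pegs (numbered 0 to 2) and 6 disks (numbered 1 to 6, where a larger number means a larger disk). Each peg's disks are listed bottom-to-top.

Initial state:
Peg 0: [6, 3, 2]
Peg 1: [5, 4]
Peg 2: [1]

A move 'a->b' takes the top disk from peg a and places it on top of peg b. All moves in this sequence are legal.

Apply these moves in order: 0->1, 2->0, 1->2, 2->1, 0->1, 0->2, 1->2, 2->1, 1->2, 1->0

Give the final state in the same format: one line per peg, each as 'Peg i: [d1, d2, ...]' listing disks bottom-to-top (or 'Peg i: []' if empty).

After move 1 (0->1):
Peg 0: [6, 3]
Peg 1: [5, 4, 2]
Peg 2: [1]

After move 2 (2->0):
Peg 0: [6, 3, 1]
Peg 1: [5, 4, 2]
Peg 2: []

After move 3 (1->2):
Peg 0: [6, 3, 1]
Peg 1: [5, 4]
Peg 2: [2]

After move 4 (2->1):
Peg 0: [6, 3, 1]
Peg 1: [5, 4, 2]
Peg 2: []

After move 5 (0->1):
Peg 0: [6, 3]
Peg 1: [5, 4, 2, 1]
Peg 2: []

After move 6 (0->2):
Peg 0: [6]
Peg 1: [5, 4, 2, 1]
Peg 2: [3]

After move 7 (1->2):
Peg 0: [6]
Peg 1: [5, 4, 2]
Peg 2: [3, 1]

After move 8 (2->1):
Peg 0: [6]
Peg 1: [5, 4, 2, 1]
Peg 2: [3]

After move 9 (1->2):
Peg 0: [6]
Peg 1: [5, 4, 2]
Peg 2: [3, 1]

After move 10 (1->0):
Peg 0: [6, 2]
Peg 1: [5, 4]
Peg 2: [3, 1]

Answer: Peg 0: [6, 2]
Peg 1: [5, 4]
Peg 2: [3, 1]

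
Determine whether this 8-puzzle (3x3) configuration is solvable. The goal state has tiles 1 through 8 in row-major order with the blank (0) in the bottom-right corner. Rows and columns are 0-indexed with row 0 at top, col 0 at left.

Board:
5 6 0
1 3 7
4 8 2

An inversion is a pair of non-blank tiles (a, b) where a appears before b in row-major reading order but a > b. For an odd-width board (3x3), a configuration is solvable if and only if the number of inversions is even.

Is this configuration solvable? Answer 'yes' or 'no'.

Inversions (pairs i<j in row-major order where tile[i] > tile[j] > 0): 13
13 is odd, so the puzzle is not solvable.

Answer: no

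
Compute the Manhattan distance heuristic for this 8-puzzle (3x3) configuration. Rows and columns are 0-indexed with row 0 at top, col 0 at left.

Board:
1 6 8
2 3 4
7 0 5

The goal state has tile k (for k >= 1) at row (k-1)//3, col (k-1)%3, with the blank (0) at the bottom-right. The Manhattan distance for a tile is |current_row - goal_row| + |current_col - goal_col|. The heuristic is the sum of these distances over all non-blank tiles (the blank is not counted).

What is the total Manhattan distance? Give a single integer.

Tile 1: at (0,0), goal (0,0), distance |0-0|+|0-0| = 0
Tile 6: at (0,1), goal (1,2), distance |0-1|+|1-2| = 2
Tile 8: at (0,2), goal (2,1), distance |0-2|+|2-1| = 3
Tile 2: at (1,0), goal (0,1), distance |1-0|+|0-1| = 2
Tile 3: at (1,1), goal (0,2), distance |1-0|+|1-2| = 2
Tile 4: at (1,2), goal (1,0), distance |1-1|+|2-0| = 2
Tile 7: at (2,0), goal (2,0), distance |2-2|+|0-0| = 0
Tile 5: at (2,2), goal (1,1), distance |2-1|+|2-1| = 2
Sum: 0 + 2 + 3 + 2 + 2 + 2 + 0 + 2 = 13

Answer: 13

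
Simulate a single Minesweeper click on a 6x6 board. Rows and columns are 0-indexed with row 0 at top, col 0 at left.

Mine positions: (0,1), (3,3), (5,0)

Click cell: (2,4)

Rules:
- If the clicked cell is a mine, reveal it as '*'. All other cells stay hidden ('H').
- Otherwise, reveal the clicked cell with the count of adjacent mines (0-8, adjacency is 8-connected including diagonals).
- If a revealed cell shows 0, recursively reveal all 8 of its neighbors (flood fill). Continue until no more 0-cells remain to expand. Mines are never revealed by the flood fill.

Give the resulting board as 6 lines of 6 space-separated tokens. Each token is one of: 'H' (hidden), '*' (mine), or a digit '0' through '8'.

H H H H H H
H H H H H H
H H H H 1 H
H H H H H H
H H H H H H
H H H H H H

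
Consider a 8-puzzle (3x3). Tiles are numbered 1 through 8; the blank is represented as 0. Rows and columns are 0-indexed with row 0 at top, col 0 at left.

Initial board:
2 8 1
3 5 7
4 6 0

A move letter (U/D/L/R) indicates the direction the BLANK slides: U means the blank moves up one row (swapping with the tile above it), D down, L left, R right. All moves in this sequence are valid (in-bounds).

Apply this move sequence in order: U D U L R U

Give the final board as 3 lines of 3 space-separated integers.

Answer: 2 8 0
3 5 1
4 6 7

Derivation:
After move 1 (U):
2 8 1
3 5 0
4 6 7

After move 2 (D):
2 8 1
3 5 7
4 6 0

After move 3 (U):
2 8 1
3 5 0
4 6 7

After move 4 (L):
2 8 1
3 0 5
4 6 7

After move 5 (R):
2 8 1
3 5 0
4 6 7

After move 6 (U):
2 8 0
3 5 1
4 6 7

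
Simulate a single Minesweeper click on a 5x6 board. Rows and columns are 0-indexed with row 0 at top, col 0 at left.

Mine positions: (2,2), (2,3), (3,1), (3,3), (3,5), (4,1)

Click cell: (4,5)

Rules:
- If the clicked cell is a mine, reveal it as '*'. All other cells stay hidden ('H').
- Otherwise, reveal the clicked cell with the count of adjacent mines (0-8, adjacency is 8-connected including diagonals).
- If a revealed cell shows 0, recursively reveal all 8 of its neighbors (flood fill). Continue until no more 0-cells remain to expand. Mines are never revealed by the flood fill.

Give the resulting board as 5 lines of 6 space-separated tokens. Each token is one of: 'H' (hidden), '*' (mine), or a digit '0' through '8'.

H H H H H H
H H H H H H
H H H H H H
H H H H H H
H H H H H 1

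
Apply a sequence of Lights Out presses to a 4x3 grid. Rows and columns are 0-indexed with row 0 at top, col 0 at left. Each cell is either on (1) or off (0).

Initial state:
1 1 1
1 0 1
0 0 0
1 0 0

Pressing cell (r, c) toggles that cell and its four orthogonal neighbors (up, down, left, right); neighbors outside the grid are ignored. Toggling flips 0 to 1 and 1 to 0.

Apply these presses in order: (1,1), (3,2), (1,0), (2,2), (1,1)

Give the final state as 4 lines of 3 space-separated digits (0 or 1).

After press 1 at (1,1):
1 0 1
0 1 0
0 1 0
1 0 0

After press 2 at (3,2):
1 0 1
0 1 0
0 1 1
1 1 1

After press 3 at (1,0):
0 0 1
1 0 0
1 1 1
1 1 1

After press 4 at (2,2):
0 0 1
1 0 1
1 0 0
1 1 0

After press 5 at (1,1):
0 1 1
0 1 0
1 1 0
1 1 0

Answer: 0 1 1
0 1 0
1 1 0
1 1 0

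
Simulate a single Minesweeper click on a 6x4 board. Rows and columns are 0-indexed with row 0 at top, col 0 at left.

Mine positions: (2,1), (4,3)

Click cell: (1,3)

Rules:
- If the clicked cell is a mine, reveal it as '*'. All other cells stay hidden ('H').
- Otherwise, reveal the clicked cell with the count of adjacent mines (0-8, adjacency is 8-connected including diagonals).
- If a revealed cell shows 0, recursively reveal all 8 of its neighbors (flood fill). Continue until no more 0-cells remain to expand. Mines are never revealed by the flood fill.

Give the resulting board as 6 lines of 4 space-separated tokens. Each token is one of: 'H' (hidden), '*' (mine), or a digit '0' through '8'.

0 0 0 0
1 1 1 0
H H 1 0
H H 2 1
H H H H
H H H H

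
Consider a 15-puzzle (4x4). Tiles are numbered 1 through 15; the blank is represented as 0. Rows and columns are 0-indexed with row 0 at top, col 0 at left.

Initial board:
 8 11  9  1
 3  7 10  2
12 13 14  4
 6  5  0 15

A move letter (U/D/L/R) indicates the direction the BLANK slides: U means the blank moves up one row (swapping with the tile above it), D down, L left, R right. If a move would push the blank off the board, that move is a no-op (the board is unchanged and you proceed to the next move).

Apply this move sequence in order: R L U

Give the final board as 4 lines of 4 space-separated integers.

Answer:  8 11  9  1
 3  7 10  2
12 13  0  4
 6  5 14 15

Derivation:
After move 1 (R):
 8 11  9  1
 3  7 10  2
12 13 14  4
 6  5 15  0

After move 2 (L):
 8 11  9  1
 3  7 10  2
12 13 14  4
 6  5  0 15

After move 3 (U):
 8 11  9  1
 3  7 10  2
12 13  0  4
 6  5 14 15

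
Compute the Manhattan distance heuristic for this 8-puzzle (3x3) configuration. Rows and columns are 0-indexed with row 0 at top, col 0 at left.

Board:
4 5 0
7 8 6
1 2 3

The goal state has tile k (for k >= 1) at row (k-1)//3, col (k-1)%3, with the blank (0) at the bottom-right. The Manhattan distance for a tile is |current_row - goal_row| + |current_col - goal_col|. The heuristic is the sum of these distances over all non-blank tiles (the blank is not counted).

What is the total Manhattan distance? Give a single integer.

Tile 4: at (0,0), goal (1,0), distance |0-1|+|0-0| = 1
Tile 5: at (0,1), goal (1,1), distance |0-1|+|1-1| = 1
Tile 7: at (1,0), goal (2,0), distance |1-2|+|0-0| = 1
Tile 8: at (1,1), goal (2,1), distance |1-2|+|1-1| = 1
Tile 6: at (1,2), goal (1,2), distance |1-1|+|2-2| = 0
Tile 1: at (2,0), goal (0,0), distance |2-0|+|0-0| = 2
Tile 2: at (2,1), goal (0,1), distance |2-0|+|1-1| = 2
Tile 3: at (2,2), goal (0,2), distance |2-0|+|2-2| = 2
Sum: 1 + 1 + 1 + 1 + 0 + 2 + 2 + 2 = 10

Answer: 10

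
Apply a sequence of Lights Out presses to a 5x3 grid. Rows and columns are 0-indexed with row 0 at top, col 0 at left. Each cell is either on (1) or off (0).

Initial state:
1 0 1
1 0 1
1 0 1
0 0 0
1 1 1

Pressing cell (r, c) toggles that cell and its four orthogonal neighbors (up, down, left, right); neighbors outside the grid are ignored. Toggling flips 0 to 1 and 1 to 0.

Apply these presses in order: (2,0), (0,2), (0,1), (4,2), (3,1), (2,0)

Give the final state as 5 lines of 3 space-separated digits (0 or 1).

Answer: 0 0 1
1 1 0
1 1 1
1 1 0
1 1 0

Derivation:
After press 1 at (2,0):
1 0 1
0 0 1
0 1 1
1 0 0
1 1 1

After press 2 at (0,2):
1 1 0
0 0 0
0 1 1
1 0 0
1 1 1

After press 3 at (0,1):
0 0 1
0 1 0
0 1 1
1 0 0
1 1 1

After press 4 at (4,2):
0 0 1
0 1 0
0 1 1
1 0 1
1 0 0

After press 5 at (3,1):
0 0 1
0 1 0
0 0 1
0 1 0
1 1 0

After press 6 at (2,0):
0 0 1
1 1 0
1 1 1
1 1 0
1 1 0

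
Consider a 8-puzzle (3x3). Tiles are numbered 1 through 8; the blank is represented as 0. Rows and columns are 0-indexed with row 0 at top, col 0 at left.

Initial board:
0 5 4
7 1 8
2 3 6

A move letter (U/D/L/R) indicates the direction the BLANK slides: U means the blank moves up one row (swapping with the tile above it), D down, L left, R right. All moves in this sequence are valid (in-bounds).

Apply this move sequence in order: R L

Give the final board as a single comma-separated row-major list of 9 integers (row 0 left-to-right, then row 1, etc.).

After move 1 (R):
5 0 4
7 1 8
2 3 6

After move 2 (L):
0 5 4
7 1 8
2 3 6

Answer: 0, 5, 4, 7, 1, 8, 2, 3, 6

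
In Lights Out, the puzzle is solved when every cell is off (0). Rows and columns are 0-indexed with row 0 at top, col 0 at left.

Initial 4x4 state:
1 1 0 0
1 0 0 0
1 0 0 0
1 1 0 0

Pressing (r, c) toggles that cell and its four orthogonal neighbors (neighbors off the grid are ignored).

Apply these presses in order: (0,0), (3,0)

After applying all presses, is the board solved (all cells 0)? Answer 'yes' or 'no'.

After press 1 at (0,0):
0 0 0 0
0 0 0 0
1 0 0 0
1 1 0 0

After press 2 at (3,0):
0 0 0 0
0 0 0 0
0 0 0 0
0 0 0 0

Lights still on: 0

Answer: yes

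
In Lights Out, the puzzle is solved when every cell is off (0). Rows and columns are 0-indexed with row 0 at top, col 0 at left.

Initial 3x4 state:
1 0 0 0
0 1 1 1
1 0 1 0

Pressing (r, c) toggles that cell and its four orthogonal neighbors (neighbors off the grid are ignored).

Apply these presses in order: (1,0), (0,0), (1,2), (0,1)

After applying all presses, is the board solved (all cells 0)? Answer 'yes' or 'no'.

Answer: yes

Derivation:
After press 1 at (1,0):
0 0 0 0
1 0 1 1
0 0 1 0

After press 2 at (0,0):
1 1 0 0
0 0 1 1
0 0 1 0

After press 3 at (1,2):
1 1 1 0
0 1 0 0
0 0 0 0

After press 4 at (0,1):
0 0 0 0
0 0 0 0
0 0 0 0

Lights still on: 0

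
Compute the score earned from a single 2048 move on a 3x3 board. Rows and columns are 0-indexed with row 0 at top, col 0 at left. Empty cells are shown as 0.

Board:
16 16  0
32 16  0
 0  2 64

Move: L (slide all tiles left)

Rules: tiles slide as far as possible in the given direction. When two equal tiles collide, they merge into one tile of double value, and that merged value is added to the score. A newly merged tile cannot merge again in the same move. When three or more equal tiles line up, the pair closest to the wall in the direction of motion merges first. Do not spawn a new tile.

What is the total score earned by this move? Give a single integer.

Slide left:
row 0: [16, 16, 0] -> [32, 0, 0]  score +32 (running 32)
row 1: [32, 16, 0] -> [32, 16, 0]  score +0 (running 32)
row 2: [0, 2, 64] -> [2, 64, 0]  score +0 (running 32)
Board after move:
32  0  0
32 16  0
 2 64  0

Answer: 32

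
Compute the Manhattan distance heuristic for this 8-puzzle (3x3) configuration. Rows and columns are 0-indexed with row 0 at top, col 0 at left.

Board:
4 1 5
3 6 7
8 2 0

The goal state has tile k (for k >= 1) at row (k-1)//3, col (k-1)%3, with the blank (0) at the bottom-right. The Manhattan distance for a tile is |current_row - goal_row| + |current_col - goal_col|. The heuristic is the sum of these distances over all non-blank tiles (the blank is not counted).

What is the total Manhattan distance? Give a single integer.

Tile 4: at (0,0), goal (1,0), distance |0-1|+|0-0| = 1
Tile 1: at (0,1), goal (0,0), distance |0-0|+|1-0| = 1
Tile 5: at (0,2), goal (1,1), distance |0-1|+|2-1| = 2
Tile 3: at (1,0), goal (0,2), distance |1-0|+|0-2| = 3
Tile 6: at (1,1), goal (1,2), distance |1-1|+|1-2| = 1
Tile 7: at (1,2), goal (2,0), distance |1-2|+|2-0| = 3
Tile 8: at (2,0), goal (2,1), distance |2-2|+|0-1| = 1
Tile 2: at (2,1), goal (0,1), distance |2-0|+|1-1| = 2
Sum: 1 + 1 + 2 + 3 + 1 + 3 + 1 + 2 = 14

Answer: 14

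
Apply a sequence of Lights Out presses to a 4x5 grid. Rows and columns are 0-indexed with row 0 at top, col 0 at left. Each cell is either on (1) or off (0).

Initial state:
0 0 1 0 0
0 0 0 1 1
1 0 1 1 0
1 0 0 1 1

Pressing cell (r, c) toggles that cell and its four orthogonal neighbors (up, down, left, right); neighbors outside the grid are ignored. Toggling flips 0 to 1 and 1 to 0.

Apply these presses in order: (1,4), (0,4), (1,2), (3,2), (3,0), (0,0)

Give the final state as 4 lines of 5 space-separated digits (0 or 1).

After press 1 at (1,4):
0 0 1 0 1
0 0 0 0 0
1 0 1 1 1
1 0 0 1 1

After press 2 at (0,4):
0 0 1 1 0
0 0 0 0 1
1 0 1 1 1
1 0 0 1 1

After press 3 at (1,2):
0 0 0 1 0
0 1 1 1 1
1 0 0 1 1
1 0 0 1 1

After press 4 at (3,2):
0 0 0 1 0
0 1 1 1 1
1 0 1 1 1
1 1 1 0 1

After press 5 at (3,0):
0 0 0 1 0
0 1 1 1 1
0 0 1 1 1
0 0 1 0 1

After press 6 at (0,0):
1 1 0 1 0
1 1 1 1 1
0 0 1 1 1
0 0 1 0 1

Answer: 1 1 0 1 0
1 1 1 1 1
0 0 1 1 1
0 0 1 0 1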